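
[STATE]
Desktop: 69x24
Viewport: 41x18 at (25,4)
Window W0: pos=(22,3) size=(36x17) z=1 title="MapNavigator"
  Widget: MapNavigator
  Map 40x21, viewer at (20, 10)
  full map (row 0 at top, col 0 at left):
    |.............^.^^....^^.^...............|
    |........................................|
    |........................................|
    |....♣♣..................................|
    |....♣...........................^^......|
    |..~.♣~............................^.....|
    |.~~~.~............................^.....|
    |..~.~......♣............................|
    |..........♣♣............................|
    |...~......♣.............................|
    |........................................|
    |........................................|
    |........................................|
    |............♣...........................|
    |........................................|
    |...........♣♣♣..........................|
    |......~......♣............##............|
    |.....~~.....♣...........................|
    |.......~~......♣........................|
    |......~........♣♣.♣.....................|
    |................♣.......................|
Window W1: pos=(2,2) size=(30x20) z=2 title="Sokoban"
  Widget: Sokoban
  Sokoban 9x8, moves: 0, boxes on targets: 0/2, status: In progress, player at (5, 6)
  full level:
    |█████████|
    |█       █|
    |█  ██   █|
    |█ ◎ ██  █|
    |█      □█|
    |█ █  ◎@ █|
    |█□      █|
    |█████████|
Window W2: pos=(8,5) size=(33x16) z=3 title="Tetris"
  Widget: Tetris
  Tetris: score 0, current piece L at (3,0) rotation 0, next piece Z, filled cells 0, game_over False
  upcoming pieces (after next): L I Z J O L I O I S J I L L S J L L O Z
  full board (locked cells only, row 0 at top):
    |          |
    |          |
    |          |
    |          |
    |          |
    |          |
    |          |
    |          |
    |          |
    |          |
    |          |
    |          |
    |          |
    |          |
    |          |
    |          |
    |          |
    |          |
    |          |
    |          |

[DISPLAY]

──────┨ator                     ┃        
━━━━━━━━━━━━━━━┓────────────────┨        
               ┃...........^^...┃        
───────────────┨.............^..┃        
               ┃.............^..┃        
               ┃................┃        
               ┃................┃        
               ┃................┃        
               ┃................┃        
               ┃................┃        
:              ┃................┃        
               ┃................┃        
               ┃................┃        
               ┃................┃        
               ┃.....##.........┃        
               ┃━━━━━━━━━━━━━━━━┛        
━━━━━━━━━━━━━━━┛                         
━━━━━━┛                                  


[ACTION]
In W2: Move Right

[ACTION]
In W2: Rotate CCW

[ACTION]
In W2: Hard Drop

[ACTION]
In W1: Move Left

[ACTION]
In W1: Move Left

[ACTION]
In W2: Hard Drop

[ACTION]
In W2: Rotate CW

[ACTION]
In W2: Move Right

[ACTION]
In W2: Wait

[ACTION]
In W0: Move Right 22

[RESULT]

──────┨ator                     ┃        
━━━━━━━━━━━━━━━┓────────────────┨        
               ┃                ┃        
───────────────┨                ┃        
               ┃                ┃        
               ┃                ┃        
               ┃                ┃        
               ┃                ┃        
               ┃                ┃        
               ┃                ┃        
:              ┃                ┃        
               ┃                ┃        
               ┃                ┃        
               ┃                ┃        
               ┃                ┃        
               ┃━━━━━━━━━━━━━━━━┛        
━━━━━━━━━━━━━━━┛                         
━━━━━━┛                                  


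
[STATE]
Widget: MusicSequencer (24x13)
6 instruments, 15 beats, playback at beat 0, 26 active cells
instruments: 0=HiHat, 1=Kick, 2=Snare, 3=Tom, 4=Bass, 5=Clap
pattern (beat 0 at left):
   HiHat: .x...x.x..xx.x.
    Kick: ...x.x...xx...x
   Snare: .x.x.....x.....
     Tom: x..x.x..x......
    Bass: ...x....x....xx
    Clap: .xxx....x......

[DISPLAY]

      ▼12345678901234   
 HiHat·█···█·█··██·█·   
  Kick···█·█···██···█   
 Snare·█·█·····█·····   
   Tom█··█·█··█······   
  Bass···█····█····██   
  Clap·███····█······   
                        
                        
                        
                        
                        
                        


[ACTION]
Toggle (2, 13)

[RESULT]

      ▼12345678901234   
 HiHat·█···█·█··██·█·   
  Kick···█·█···██···█   
 Snare·█·█·····█···█·   
   Tom█··█·█··█······   
  Bass···█····█····██   
  Clap·███····█······   
                        
                        
                        
                        
                        
                        


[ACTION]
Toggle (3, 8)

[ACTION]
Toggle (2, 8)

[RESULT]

      ▼12345678901234   
 HiHat·█···█·█··██·█·   
  Kick···█·█···██···█   
 Snare·█·█····██···█·   
   Tom█··█·█·········   
  Bass···█····█····██   
  Clap·███····█······   
                        
                        
                        
                        
                        
                        


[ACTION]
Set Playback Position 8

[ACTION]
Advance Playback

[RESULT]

      012345678▼01234   
 HiHat·█···█·█··██·█·   
  Kick···█·█···██···█   
 Snare·█·█····██···█·   
   Tom█··█·█·········   
  Bass···█····█····██   
  Clap·███····█······   
                        
                        
                        
                        
                        
                        


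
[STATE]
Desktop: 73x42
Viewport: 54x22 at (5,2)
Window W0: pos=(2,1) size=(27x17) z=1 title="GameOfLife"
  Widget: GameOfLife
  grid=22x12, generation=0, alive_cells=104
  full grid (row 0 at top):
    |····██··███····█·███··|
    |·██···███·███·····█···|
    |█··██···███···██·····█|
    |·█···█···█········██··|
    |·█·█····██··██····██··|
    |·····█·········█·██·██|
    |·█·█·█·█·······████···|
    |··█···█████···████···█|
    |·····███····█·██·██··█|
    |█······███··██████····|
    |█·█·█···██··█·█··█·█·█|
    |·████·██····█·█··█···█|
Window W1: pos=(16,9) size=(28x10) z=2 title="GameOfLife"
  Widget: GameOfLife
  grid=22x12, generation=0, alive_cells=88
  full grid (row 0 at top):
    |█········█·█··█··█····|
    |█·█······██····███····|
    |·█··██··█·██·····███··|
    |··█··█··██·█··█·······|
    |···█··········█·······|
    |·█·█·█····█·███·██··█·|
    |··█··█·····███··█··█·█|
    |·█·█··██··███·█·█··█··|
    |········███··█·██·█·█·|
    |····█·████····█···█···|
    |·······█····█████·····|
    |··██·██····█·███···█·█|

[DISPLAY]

ameOfLife              ┃                              
───────────────────────┨                              
n: 0                   ┃                              
··██··███····█·███··   ┃                              
█···███·███·····█···   ┃                              
·██···███···██·····█   ┃                              
···█···█········██··   ┃                              
·█····██··█┏━━━━━━━━━━━━━━━━━━━━━━━━━━┓               
···█·······┃ GameOfLife               ┃               
·█·█·█·····┠──────────────────────────┨               
█···█████··┃Gen: 0                    ┃               
···███····█┃··█··█··██·█··█·······    ┃               
·····███··█┃···█··········█·······    ┃               
█·█···██··█┃·█·█·█····█·███·██··█·    ┃               
███·██····█┃··█··█·····███··█··█·█    ┃               
━━━━━━━━━━━┃·█·█··██··███·█·█··█··    ┃               
           ┗━━━━━━━━━━━━━━━━━━━━━━━━━━┛               
                                                      
                                                      
                                                      
                                                      
                                                      


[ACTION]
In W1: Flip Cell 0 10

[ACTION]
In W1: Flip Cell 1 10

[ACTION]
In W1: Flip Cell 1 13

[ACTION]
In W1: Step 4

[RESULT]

ameOfLife              ┃                              
───────────────────────┨                              
n: 0                   ┃                              
··██··███····█·███··   ┃                              
█···███·███·····█···   ┃                              
·██···███···██·····█   ┃                              
···█···█········██··   ┃                              
·█····██··█┏━━━━━━━━━━━━━━━━━━━━━━━━━━┓               
···█·······┃ GameOfLife               ┃               
·█·█·█·····┠──────────────────────────┨               
█···█████··┃Gen: 4                    ┃               
···███····█┃··█·█·█···█████·······    ┃               
·····███··█┃·██·██·····█·█·█··██··    ┃               
█·█···██··█┃·██····█···█·█···█··█·    ┃               
███·██····█┃··██··██·████······█··    ┃               
━━━━━━━━━━━┃······················    ┃               
           ┗━━━━━━━━━━━━━━━━━━━━━━━━━━┛               
                                                      
                                                      
                                                      
                                                      
                                                      


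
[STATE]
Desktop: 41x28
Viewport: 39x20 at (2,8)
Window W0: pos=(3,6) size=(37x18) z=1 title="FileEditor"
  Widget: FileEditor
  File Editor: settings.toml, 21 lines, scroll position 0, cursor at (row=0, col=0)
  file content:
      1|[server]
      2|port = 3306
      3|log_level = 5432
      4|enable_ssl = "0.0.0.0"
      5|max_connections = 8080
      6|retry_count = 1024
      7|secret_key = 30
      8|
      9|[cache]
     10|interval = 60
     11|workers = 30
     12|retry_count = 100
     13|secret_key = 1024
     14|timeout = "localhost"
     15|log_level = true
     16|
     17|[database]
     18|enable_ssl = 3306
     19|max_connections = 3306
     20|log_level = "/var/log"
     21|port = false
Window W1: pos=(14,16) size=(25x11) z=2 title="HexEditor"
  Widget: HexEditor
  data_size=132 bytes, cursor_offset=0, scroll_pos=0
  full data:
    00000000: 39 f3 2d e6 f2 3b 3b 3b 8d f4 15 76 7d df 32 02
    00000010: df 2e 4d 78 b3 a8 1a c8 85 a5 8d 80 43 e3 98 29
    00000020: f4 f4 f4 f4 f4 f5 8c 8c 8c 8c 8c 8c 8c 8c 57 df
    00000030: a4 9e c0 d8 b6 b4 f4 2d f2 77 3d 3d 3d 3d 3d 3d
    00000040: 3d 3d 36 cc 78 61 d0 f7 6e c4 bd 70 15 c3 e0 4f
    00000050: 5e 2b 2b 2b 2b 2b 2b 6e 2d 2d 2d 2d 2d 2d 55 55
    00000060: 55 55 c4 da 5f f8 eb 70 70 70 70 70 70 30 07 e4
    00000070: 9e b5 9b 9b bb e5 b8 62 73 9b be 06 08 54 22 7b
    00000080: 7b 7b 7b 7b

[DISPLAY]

 ┠───────────────────────────────────┨ 
 ┃█server]                          ▲┃ 
 ┃port = 3306                       █┃ 
 ┃log_level = 5432                  ░┃ 
 ┃enable_ssl = "0.0.0.0"            ░┃ 
 ┃max_connections = 8080            ░┃ 
 ┃retry_count = 1024                ░┃ 
 ┃secret_key = 30                   ░┃ 
 ┃          ┏━━━━━━━━━━━━━━━━━━━━━━━┓┃ 
 ┃[cache]   ┃ HexEditor             ┃┃ 
 ┃interval =┠───────────────────────┨┃ 
 ┃workers = ┃00000000  39 f3 2d e6 f┃┃ 
 ┃retry_coun┃00000010  df 2e 4d 78 b┃┃ 
 ┃secret_key┃00000020  f4 f4 f4 f4 f┃┃ 
 ┃timeout = ┃00000030  a4 9e c0 d8 b┃┃ 
 ┗━━━━━━━━━━┃00000040  3d 3d 36 cc 7┃┛ 
            ┃00000050  5e 2b 2b 2b 2┃  
            ┃00000060  55 55 c4 da 5┃  
            ┗━━━━━━━━━━━━━━━━━━━━━━━┛  
                                       


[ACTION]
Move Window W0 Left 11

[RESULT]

──────────────────────────────────┨    
server]                          ▲┃    
ort = 3306                       █┃    
og_level = 5432                  ░┃    
nable_ssl = "0.0.0.0"            ░┃    
ax_connections = 8080            ░┃    
etry_count = 1024                ░┃    
ecret_key = 30                   ░┃    
            ┏━━━━━━━━━━━━━━━━━━━━━━━┓  
cache]      ┃ HexEditor             ┃  
nterval = 60┠───────────────────────┨  
orkers = 30 ┃00000000  39 f3 2d e6 f┃  
etry_count =┃00000010  df 2e 4d 78 b┃  
ecret_key = ┃00000020  f4 f4 f4 f4 f┃  
imeout = "lo┃00000030  a4 9e c0 d8 b┃  
━━━━━━━━━━━━┃00000040  3d 3d 36 cc 7┃  
            ┃00000050  5e 2b 2b 2b 2┃  
            ┃00000060  55 55 c4 da 5┃  
            ┗━━━━━━━━━━━━━━━━━━━━━━━┛  
                                       


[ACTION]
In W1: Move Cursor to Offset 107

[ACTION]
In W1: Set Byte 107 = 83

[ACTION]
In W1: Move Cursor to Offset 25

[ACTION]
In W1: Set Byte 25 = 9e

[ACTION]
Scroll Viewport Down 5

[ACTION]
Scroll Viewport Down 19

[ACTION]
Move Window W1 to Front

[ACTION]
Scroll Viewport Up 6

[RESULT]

                                       
                                       
                                       
                                       
━━━━━━━━━━━━━━━━━━━━━━━━━━━━━━━━━━┓    
FileEditor                        ┃    
──────────────────────────────────┨    
server]                          ▲┃    
ort = 3306                       █┃    
og_level = 5432                  ░┃    
nable_ssl = "0.0.0.0"            ░┃    
ax_connections = 8080            ░┃    
etry_count = 1024                ░┃    
ecret_key = 30                   ░┃    
            ┏━━━━━━━━━━━━━━━━━━━━━━━┓  
cache]      ┃ HexEditor             ┃  
nterval = 60┠───────────────────────┨  
orkers = 30 ┃00000000  39 f3 2d e6 f┃  
etry_count =┃00000010  df 2e 4d 78 b┃  
ecret_key = ┃00000020  f4 f4 f4 f4 f┃  


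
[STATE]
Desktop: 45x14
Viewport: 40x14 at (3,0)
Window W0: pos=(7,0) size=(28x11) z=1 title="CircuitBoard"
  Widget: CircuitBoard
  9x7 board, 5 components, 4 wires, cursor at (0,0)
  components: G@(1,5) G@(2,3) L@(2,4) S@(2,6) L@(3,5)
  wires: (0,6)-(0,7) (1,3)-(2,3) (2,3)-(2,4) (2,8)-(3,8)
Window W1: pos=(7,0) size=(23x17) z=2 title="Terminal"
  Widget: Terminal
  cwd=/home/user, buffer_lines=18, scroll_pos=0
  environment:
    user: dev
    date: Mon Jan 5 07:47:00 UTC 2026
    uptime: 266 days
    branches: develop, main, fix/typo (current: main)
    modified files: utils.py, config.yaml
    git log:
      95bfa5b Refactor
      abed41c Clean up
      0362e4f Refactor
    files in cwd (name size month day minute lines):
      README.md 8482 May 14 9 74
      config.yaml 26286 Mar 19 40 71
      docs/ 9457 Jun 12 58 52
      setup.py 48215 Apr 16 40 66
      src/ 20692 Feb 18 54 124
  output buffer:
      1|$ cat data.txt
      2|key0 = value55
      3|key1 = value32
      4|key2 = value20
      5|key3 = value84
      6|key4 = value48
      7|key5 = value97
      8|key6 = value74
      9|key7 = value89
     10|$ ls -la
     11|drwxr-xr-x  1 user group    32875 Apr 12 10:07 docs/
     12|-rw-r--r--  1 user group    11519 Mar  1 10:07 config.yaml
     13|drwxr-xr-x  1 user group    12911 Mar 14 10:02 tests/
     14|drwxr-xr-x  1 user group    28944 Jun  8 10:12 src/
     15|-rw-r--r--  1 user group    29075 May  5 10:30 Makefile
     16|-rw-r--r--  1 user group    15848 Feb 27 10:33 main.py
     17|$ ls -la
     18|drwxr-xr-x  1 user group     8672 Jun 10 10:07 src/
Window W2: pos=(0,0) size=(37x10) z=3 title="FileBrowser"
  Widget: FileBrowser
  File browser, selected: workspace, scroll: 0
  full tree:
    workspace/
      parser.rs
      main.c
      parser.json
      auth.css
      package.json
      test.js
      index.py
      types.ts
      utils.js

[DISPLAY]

━━━━━━━━━━━━━━━━━━━━━━━━━━━━━━━━━┓      
ileBrowser                       ┃      
─────────────────────────────────┨      
[-] workspace/                   ┃      
  parser.rs                      ┃      
  main.c                         ┃      
  parser.json                    ┃      
  auth.css                       ┃      
  package.json                   ┃      
━━━━━━━━━━━━━━━━━━━━━━━━━━━━━━━━━┛      
    ┃key6 = value74       ┃━━━━┛        
    ┃key7 = value89       ┃             
    ┃$ ls -la             ┃             
    ┃drwxr-xr-x  1 user gr┃             


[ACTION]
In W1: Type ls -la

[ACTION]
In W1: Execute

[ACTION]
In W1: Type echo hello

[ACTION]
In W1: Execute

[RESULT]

━━━━━━━━━━━━━━━━━━━━━━━━━━━━━━━━━┓      
ileBrowser                       ┃      
─────────────────────────────────┨      
[-] workspace/                   ┃      
  parser.rs                      ┃      
  main.c                         ┃      
  parser.json                    ┃      
  auth.css                       ┃      
  package.json                   ┃      
━━━━━━━━━━━━━━━━━━━━━━━━━━━━━━━━━┛      
    ┃drwxr-xr-x  1 dev gro┃━━━━┛        
    ┃-rw-r--r--  1 dev gro┃             
    ┃drwxr-xr-x  1 dev gro┃             
    ┃$ echo hello         ┃             


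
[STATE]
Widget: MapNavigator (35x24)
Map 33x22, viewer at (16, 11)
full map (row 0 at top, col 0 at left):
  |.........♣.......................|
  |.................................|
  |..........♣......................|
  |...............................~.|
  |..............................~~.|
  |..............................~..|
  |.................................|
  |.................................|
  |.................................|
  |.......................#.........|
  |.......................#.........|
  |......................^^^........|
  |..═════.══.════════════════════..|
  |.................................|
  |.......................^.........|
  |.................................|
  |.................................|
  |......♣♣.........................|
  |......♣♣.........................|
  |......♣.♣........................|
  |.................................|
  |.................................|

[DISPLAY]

                                   
 .........♣....................... 
 ................................. 
 ..........♣...................... 
 ...............................~. 
 ..............................~~. 
 ..............................~.. 
 ................................. 
 ................................. 
 ................................. 
 .......................#......... 
 .......................#......... 
 ................@.....^^^........ 
 ..═════.══.════════════════════.. 
 ................................. 
 .......................^......... 
 ................................. 
 ................................. 
 ......♣♣......................... 
 ......♣♣......................... 
 ......♣.♣........................ 
 ................................. 
 ................................. 
                                   


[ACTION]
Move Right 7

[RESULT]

                                   
...♣.......................        
...........................        
....♣......................        
.........................~.        
........................~~.        
........................~..        
...........................        
...........................        
...........................        
.................#.........        
.................#.........        
................^@^........        
═.══.════════════════════..        
...........................        
.................^.........        
...........................        
...........................        
♣♣.........................        
♣♣.........................        
♣.♣........................        
...........................        
...........................        
                                   


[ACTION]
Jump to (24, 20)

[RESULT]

..........................         
................#.........         
................#.........         
...............^^^........         
.══.════════════════════..         
..........................         
................^.........         
..........................         
..........................         
♣.........................         
♣.........................         
.♣........................         
.................@........         
..........................         
                                   
                                   
                                   
                                   
                                   
                                   
                                   
                                   
                                   
                                   


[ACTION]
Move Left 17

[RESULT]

          .........................
          .......................#.
          .......................#.
          ......................^^^
          ..═════.══.══════════════
          .........................
          .......................^.
          .........................
          .........................
          ......♣♣.................
          ......♣♣.................
          ......♣.♣................
          .......@.................
          .........................
                                   
                                   
                                   
                                   
                                   
                                   
                                   
                                   
                                   
                                   


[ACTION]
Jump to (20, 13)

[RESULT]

..............................     
.......♣......................     
............................~.     
...........................~~.     
...........................~..     
..............................     
..............................     
..............................     
....................#.........     
....................#.........     
...................^^^........     
════.══.════════════════════..     
.................@............     
....................^.........     
..............................     
..............................     
...♣♣.........................     
...♣♣.........................     
...♣.♣........................     
..............................     
..............................     
                                   
                                   
                                   


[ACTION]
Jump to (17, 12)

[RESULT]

.........♣.......................  
.................................  
..........♣......................  
...............................~.  
..............................~~.  
..............................~..  
.................................  
.................................  
.................................  
.......................#.........  
.......................#.........  
......................^^^........  
..═════.══.══════@═════════════..  
.................................  
.......................^.........  
.................................  
.................................  
......♣♣.........................  
......♣♣.........................  
......♣.♣........................  
.................................  
.................................  
                                   
                                   


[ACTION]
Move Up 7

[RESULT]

                                   
                                   
                                   
                                   
                                   
                                   
                                   
.........♣.......................  
.................................  
..........♣......................  
...............................~.  
..............................~~.  
.................@............~..  
.................................  
.................................  
.................................  
.......................#.........  
.......................#.........  
......................^^^........  
..═════.══.════════════════════..  
.................................  
.......................^.........  
.................................  
.................................  


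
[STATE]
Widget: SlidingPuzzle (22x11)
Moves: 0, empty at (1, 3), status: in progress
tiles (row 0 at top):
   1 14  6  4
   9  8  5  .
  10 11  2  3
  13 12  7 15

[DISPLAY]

┌────┬────┬────┬────┐ 
│  1 │ 14 │  6 │  4 │ 
├────┼────┼────┼────┤ 
│  9 │  8 │  5 │    │ 
├────┼────┼────┼────┤ 
│ 10 │ 11 │  2 │  3 │ 
├────┼────┼────┼────┤ 
│ 13 │ 12 │  7 │ 15 │ 
└────┴────┴────┴────┘ 
Moves: 0              
                      


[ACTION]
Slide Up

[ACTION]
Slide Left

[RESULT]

┌────┬────┬────┬────┐ 
│  1 │ 14 │  6 │  4 │ 
├────┼────┼────┼────┤ 
│  9 │  8 │  5 │  3 │ 
├────┼────┼────┼────┤ 
│ 10 │ 11 │  2 │    │ 
├────┼────┼────┼────┤ 
│ 13 │ 12 │  7 │ 15 │ 
└────┴────┴────┴────┘ 
Moves: 1              
                      


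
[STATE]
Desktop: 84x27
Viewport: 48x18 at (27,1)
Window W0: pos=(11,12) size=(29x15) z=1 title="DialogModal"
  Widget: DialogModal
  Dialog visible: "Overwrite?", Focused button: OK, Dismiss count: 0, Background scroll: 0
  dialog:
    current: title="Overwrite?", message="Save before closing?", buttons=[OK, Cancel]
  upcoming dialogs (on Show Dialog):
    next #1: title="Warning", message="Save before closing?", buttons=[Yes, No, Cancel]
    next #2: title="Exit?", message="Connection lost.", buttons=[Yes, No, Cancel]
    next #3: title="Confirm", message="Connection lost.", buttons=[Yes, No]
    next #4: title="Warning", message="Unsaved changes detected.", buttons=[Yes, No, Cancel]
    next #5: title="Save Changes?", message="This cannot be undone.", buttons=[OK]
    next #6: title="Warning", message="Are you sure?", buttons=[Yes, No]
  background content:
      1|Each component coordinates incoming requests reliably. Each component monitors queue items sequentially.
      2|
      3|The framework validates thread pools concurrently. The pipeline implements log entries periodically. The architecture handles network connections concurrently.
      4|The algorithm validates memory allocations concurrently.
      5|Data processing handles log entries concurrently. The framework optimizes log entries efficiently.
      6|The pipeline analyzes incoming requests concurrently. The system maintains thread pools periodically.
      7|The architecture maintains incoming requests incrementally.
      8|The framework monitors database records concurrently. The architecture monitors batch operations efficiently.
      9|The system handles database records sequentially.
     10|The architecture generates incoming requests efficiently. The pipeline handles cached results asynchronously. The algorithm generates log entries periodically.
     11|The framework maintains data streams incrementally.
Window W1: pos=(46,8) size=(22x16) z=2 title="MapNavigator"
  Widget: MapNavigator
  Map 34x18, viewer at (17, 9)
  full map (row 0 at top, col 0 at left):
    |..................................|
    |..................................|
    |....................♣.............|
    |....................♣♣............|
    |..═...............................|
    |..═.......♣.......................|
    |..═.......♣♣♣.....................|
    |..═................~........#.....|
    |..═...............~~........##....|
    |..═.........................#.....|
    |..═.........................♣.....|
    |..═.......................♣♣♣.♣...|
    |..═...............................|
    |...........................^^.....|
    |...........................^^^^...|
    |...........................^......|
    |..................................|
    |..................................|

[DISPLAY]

                                                
                                                
                                                
                                                
                                                
                                                
                                                
                   ┏━━━━━━━━━━━━━━━━━━━━┓       
                   ┃ MapNavigator       ┃       
                   ┠────────────────────┨       
                   ┃.............♣♣.....┃       
━━━━━━━━━━━━┓      ┃....................┃       
            ┃      ┃...♣................┃       
────────────┨      ┃...♣♣♣..............┃       
coordinates ┃      ┃............~.......┃       
            ┃      ┃...........~~.......┃       
alidates thr┃      ┃..........@.........┃       
─────────┐em┃      ┃....................┃       


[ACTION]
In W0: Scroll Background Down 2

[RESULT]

                                                
                                                
                                                
                                                
                                                
                                                
                                                
                   ┏━━━━━━━━━━━━━━━━━━━━┓       
                   ┃ MapNavigator       ┃       
                   ┠────────────────────┨       
                   ┃.............♣♣.....┃       
━━━━━━━━━━━━┓      ┃....................┃       
            ┃      ┃...♣................┃       
────────────┨      ┃...♣♣♣..............┃       
alidates thr┃      ┃............~.......┃       
alidates mem┃      ┃...........~~.......┃       
 handles log┃      ┃..........@.........┃       
─────────┐om┃      ┃....................┃       


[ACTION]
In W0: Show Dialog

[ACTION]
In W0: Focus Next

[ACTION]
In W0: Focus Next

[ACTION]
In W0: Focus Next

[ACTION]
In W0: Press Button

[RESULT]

                                                
                                                
                                                
                                                
                                                
                                                
                                                
                   ┏━━━━━━━━━━━━━━━━━━━━┓       
                   ┃ MapNavigator       ┃       
                   ┠────────────────────┨       
                   ┃.............♣♣.....┃       
━━━━━━━━━━━━┓      ┃....................┃       
            ┃      ┃...♣................┃       
────────────┨      ┃...♣♣♣..............┃       
alidates thr┃      ┃............~.......┃       
alidates mem┃      ┃...........~~.......┃       
 handles log┃      ┃..........@.........┃       
alyzes incom┃      ┃....................┃       


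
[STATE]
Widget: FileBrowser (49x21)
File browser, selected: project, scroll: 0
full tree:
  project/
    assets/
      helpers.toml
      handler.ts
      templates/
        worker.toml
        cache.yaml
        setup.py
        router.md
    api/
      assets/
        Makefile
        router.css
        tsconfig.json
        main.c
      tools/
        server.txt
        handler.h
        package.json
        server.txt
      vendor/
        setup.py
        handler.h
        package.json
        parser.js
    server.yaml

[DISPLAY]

> [-] project/                                   
    [+] assets/                                  
    [+] api/                                     
    server.yaml                                  
                                                 
                                                 
                                                 
                                                 
                                                 
                                                 
                                                 
                                                 
                                                 
                                                 
                                                 
                                                 
                                                 
                                                 
                                                 
                                                 
                                                 


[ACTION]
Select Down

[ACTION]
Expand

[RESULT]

  [-] project/                                   
  > [-] assets/                                  
      helpers.toml                               
      handler.ts                                 
      [+] templates/                             
    [+] api/                                     
    server.yaml                                  
                                                 
                                                 
                                                 
                                                 
                                                 
                                                 
                                                 
                                                 
                                                 
                                                 
                                                 
                                                 
                                                 
                                                 


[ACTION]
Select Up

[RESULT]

> [-] project/                                   
    [-] assets/                                  
      helpers.toml                               
      handler.ts                                 
      [+] templates/                             
    [+] api/                                     
    server.yaml                                  
                                                 
                                                 
                                                 
                                                 
                                                 
                                                 
                                                 
                                                 
                                                 
                                                 
                                                 
                                                 
                                                 
                                                 


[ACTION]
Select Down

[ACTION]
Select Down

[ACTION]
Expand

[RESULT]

  [-] project/                                   
    [-] assets/                                  
    > helpers.toml                               
      handler.ts                                 
      [+] templates/                             
    [+] api/                                     
    server.yaml                                  
                                                 
                                                 
                                                 
                                                 
                                                 
                                                 
                                                 
                                                 
                                                 
                                                 
                                                 
                                                 
                                                 
                                                 
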